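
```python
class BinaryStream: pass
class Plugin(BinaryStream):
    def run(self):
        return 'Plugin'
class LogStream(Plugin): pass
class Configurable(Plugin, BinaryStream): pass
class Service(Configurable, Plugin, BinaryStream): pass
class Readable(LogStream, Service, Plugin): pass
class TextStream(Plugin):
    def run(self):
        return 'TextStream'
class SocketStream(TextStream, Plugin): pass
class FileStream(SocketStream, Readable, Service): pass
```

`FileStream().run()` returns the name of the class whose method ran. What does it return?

L[FileStream] = FileStream + merge(L[SocketStream], L[Readable], L[Service], [SocketStream Readable Service])
  take SocketStream:  [SocketStream TextStream Plugin BinaryStream object] + [Readable LogStream Service Configurable Plugin BinaryStream object] + [Service Configurable Plugin BinaryStream object] + [SocketStream Readable Service]
  take TextStream:  [TextStream Plugin BinaryStream object] + [Readable LogStream Service Configurable Plugin BinaryStream object] + [Service Configurable Plugin BinaryStream object] + [Readable Service]
  take Readable:  [Plugin BinaryStream object] + [Readable LogStream Service Configurable Plugin BinaryStream object] + [Service Configurable Plugin BinaryStream object] + [Readable Service]
  take LogStream:  [Plugin BinaryStream object] + [LogStream Service Configurable Plugin BinaryStream object] + [Service Configurable Plugin BinaryStream object] + [Service]
  take Service:  [Plugin BinaryStream object] + [Service Configurable Plugin BinaryStream object] + [Service Configurable Plugin BinaryStream object] + [Service]
  take Configurable:  [Plugin BinaryStream object] + [Configurable Plugin BinaryStream object] + [Configurable Plugin BinaryStream object]
  take Plugin:  [Plugin BinaryStream object] + [Plugin BinaryStream object] + [Plugin BinaryStream object]
  take BinaryStream:  [BinaryStream object] + [BinaryStream object] + [BinaryStream object]
  take object:  [object] + [object] + [object]
MRO: FileStream SocketStream TextStream Readable LogStream Service Configurable Plugin BinaryStream object
run is defined in: Plugin, TextStream. First along the MRO is TextStream.

TextStream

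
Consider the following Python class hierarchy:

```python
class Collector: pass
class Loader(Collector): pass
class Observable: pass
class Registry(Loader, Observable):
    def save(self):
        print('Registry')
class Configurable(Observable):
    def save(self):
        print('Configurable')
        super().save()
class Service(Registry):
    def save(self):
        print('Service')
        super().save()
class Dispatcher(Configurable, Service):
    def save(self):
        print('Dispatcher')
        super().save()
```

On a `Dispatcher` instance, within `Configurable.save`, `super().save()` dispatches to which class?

Service

L[Dispatcher] = Dispatcher + merge(L[Configurable], L[Service], [Configurable Service])
  take Configurable:  [Configurable Observable object] + [Service Registry Loader Collector Observable object] + [Configurable Service]
  take Service:  [Observable object] + [Service Registry Loader Collector Observable object] + [Service]
  take Registry:  [Observable object] + [Registry Loader Collector Observable object]
  take Loader:  [Observable object] + [Loader Collector Observable object]
  take Collector:  [Observable object] + [Collector Observable object]
  take Observable:  [Observable object] + [Observable object]
  take object:  [object] + [object]
MRO: Dispatcher Configurable Service Registry Loader Collector Observable object
super() in Configurable.save on a Dispatcher instance goes to the class after Configurable in Dispatcher's MRO: Service.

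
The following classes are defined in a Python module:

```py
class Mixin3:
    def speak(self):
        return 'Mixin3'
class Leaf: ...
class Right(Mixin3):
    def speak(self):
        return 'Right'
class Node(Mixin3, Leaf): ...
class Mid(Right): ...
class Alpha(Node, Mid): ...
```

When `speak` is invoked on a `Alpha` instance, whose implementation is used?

L[Alpha] = Alpha + merge(L[Node], L[Mid], [Node Mid])
  take Node:  [Node Mixin3 Leaf object] + [Mid Right Mixin3 object] + [Node Mid]
  take Mid:  [Mixin3 Leaf object] + [Mid Right Mixin3 object] + [Mid]
  take Right:  [Mixin3 Leaf object] + [Right Mixin3 object]
  take Mixin3:  [Mixin3 Leaf object] + [Mixin3 object]
  take Leaf:  [Leaf object] + [object]
  take object:  [object] + [object]
MRO: Alpha Node Mid Right Mixin3 Leaf object
speak is defined in: Mixin3, Right. First along the MRO is Right.

Right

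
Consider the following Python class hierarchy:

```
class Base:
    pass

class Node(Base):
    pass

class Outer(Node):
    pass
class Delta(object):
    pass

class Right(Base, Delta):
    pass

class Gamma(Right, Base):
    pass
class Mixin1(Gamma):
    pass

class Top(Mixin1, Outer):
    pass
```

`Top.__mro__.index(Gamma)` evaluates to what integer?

L[Top] = Top + merge(L[Mixin1], L[Outer], [Mixin1 Outer])
  take Mixin1:  [Mixin1 Gamma Right Base Delta object] + [Outer Node Base object] + [Mixin1 Outer]
  take Gamma:  [Gamma Right Base Delta object] + [Outer Node Base object] + [Outer]
  take Right:  [Right Base Delta object] + [Outer Node Base object] + [Outer]
  take Outer:  [Base Delta object] + [Outer Node Base object] + [Outer]
  take Node:  [Base Delta object] + [Node Base object]
  take Base:  [Base Delta object] + [Base object]
  take Delta:  [Delta object] + [object]
  take object:  [object] + [object]
MRO: Top Mixin1 Gamma Right Outer Node Base Delta object
Gamma sits at index 2.

2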